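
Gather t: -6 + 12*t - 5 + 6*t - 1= 18*t - 12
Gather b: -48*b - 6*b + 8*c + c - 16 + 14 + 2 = -54*b + 9*c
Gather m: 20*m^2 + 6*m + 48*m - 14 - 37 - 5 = 20*m^2 + 54*m - 56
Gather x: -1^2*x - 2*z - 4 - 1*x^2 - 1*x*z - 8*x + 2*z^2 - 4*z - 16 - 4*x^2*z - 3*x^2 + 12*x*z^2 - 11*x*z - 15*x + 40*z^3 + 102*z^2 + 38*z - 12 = x^2*(-4*z - 4) + x*(12*z^2 - 12*z - 24) + 40*z^3 + 104*z^2 + 32*z - 32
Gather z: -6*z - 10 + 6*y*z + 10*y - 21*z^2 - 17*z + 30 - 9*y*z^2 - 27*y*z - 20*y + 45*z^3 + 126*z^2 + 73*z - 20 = -10*y + 45*z^3 + z^2*(105 - 9*y) + z*(50 - 21*y)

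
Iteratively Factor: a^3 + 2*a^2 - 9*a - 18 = (a + 2)*(a^2 - 9) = (a + 2)*(a + 3)*(a - 3)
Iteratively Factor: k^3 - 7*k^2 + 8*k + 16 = (k - 4)*(k^2 - 3*k - 4) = (k - 4)^2*(k + 1)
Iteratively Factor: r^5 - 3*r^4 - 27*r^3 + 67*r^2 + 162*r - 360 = (r + 3)*(r^4 - 6*r^3 - 9*r^2 + 94*r - 120) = (r + 3)*(r + 4)*(r^3 - 10*r^2 + 31*r - 30) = (r - 5)*(r + 3)*(r + 4)*(r^2 - 5*r + 6) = (r - 5)*(r - 2)*(r + 3)*(r + 4)*(r - 3)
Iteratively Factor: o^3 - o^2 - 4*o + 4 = (o + 2)*(o^2 - 3*o + 2) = (o - 2)*(o + 2)*(o - 1)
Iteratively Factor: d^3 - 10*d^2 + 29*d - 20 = (d - 5)*(d^2 - 5*d + 4) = (d - 5)*(d - 4)*(d - 1)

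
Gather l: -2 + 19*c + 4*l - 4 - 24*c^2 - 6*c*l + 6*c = -24*c^2 + 25*c + l*(4 - 6*c) - 6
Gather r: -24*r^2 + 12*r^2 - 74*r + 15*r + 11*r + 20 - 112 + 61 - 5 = -12*r^2 - 48*r - 36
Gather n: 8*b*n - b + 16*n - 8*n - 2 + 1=-b + n*(8*b + 8) - 1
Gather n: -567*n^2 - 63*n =-567*n^2 - 63*n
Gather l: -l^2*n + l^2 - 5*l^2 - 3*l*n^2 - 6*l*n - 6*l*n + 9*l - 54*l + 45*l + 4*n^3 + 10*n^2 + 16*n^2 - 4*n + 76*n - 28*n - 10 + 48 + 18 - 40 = l^2*(-n - 4) + l*(-3*n^2 - 12*n) + 4*n^3 + 26*n^2 + 44*n + 16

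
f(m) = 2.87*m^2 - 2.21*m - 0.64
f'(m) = 5.74*m - 2.21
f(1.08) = 0.32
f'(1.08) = 3.99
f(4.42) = 45.66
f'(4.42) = 23.16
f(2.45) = 11.17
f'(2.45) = 11.85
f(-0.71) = 2.38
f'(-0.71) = -6.29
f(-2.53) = 23.32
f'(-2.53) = -16.73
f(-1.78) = 12.39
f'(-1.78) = -12.43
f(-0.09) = -0.42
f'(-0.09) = -2.73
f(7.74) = 154.19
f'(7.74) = 42.22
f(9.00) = 211.94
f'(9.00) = 49.45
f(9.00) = 211.94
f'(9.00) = 49.45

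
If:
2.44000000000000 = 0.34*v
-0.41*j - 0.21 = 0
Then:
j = -0.51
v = 7.18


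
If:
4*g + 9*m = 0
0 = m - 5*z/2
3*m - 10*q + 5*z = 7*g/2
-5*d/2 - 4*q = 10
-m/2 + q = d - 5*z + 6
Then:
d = -9404/1939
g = -1800/1939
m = 800/1939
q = 1030/1939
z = 320/1939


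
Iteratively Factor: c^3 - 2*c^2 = (c)*(c^2 - 2*c) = c^2*(c - 2)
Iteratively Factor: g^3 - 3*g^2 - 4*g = (g + 1)*(g^2 - 4*g) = (g - 4)*(g + 1)*(g)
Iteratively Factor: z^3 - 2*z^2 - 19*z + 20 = (z - 1)*(z^2 - z - 20) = (z - 1)*(z + 4)*(z - 5)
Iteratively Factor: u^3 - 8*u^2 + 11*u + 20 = (u + 1)*(u^2 - 9*u + 20) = (u - 4)*(u + 1)*(u - 5)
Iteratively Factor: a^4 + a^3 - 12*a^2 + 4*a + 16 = (a + 1)*(a^3 - 12*a + 16) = (a - 2)*(a + 1)*(a^2 + 2*a - 8) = (a - 2)*(a + 1)*(a + 4)*(a - 2)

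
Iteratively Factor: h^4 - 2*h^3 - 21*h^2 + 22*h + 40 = (h - 5)*(h^3 + 3*h^2 - 6*h - 8) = (h - 5)*(h + 4)*(h^2 - h - 2) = (h - 5)*(h + 1)*(h + 4)*(h - 2)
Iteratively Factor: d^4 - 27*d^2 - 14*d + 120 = (d - 2)*(d^3 + 2*d^2 - 23*d - 60) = (d - 5)*(d - 2)*(d^2 + 7*d + 12) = (d - 5)*(d - 2)*(d + 3)*(d + 4)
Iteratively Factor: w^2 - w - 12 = (w + 3)*(w - 4)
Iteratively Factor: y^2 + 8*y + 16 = (y + 4)*(y + 4)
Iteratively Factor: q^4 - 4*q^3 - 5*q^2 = (q)*(q^3 - 4*q^2 - 5*q) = q*(q + 1)*(q^2 - 5*q) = q^2*(q + 1)*(q - 5)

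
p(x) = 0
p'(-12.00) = 0.00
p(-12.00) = 0.00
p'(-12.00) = 0.00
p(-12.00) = 0.00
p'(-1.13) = 0.00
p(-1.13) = 0.00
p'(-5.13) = 0.00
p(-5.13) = 0.00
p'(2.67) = 0.00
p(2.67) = 0.00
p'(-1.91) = 0.00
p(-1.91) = 0.00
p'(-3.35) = 0.00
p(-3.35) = 0.00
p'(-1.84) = 0.00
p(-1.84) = 0.00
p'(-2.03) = 0.00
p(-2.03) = 0.00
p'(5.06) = 0.00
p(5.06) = 0.00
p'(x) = 0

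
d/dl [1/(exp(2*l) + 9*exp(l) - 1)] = (-2*exp(l) - 9)*exp(l)/(exp(2*l) + 9*exp(l) - 1)^2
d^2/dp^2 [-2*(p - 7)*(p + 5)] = -4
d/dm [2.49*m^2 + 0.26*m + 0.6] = 4.98*m + 0.26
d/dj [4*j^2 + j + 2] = 8*j + 1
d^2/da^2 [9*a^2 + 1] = 18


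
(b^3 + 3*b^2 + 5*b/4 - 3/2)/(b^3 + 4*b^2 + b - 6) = (b^2 + b - 3/4)/(b^2 + 2*b - 3)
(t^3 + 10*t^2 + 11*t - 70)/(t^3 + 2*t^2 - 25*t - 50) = (t^2 + 5*t - 14)/(t^2 - 3*t - 10)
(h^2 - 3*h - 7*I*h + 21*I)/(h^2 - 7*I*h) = (h - 3)/h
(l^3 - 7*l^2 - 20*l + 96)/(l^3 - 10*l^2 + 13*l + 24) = (l + 4)/(l + 1)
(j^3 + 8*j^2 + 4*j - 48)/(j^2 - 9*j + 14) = (j^2 + 10*j + 24)/(j - 7)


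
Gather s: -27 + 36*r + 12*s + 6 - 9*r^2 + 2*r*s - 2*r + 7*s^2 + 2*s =-9*r^2 + 34*r + 7*s^2 + s*(2*r + 14) - 21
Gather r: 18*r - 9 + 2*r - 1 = 20*r - 10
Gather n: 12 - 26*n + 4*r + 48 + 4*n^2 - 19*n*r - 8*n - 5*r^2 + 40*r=4*n^2 + n*(-19*r - 34) - 5*r^2 + 44*r + 60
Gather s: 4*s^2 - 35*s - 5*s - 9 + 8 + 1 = 4*s^2 - 40*s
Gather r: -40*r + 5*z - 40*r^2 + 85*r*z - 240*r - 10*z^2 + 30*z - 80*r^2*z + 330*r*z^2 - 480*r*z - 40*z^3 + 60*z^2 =r^2*(-80*z - 40) + r*(330*z^2 - 395*z - 280) - 40*z^3 + 50*z^2 + 35*z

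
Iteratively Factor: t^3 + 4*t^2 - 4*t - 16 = (t - 2)*(t^2 + 6*t + 8) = (t - 2)*(t + 4)*(t + 2)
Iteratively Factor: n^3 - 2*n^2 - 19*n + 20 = (n + 4)*(n^2 - 6*n + 5) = (n - 5)*(n + 4)*(n - 1)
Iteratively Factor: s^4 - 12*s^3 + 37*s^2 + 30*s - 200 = (s - 5)*(s^3 - 7*s^2 + 2*s + 40) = (s - 5)^2*(s^2 - 2*s - 8) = (s - 5)^2*(s - 4)*(s + 2)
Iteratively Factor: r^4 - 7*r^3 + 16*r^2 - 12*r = (r)*(r^3 - 7*r^2 + 16*r - 12) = r*(r - 3)*(r^2 - 4*r + 4) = r*(r - 3)*(r - 2)*(r - 2)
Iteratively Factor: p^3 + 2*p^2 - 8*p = (p)*(p^2 + 2*p - 8) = p*(p - 2)*(p + 4)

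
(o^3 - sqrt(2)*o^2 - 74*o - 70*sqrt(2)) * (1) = o^3 - sqrt(2)*o^2 - 74*o - 70*sqrt(2)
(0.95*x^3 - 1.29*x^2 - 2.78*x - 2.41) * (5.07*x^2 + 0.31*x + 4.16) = 4.8165*x^5 - 6.2458*x^4 - 10.5425*x^3 - 18.4469*x^2 - 12.3119*x - 10.0256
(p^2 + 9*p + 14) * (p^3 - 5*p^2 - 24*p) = p^5 + 4*p^4 - 55*p^3 - 286*p^2 - 336*p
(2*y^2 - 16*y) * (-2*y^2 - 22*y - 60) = -4*y^4 - 12*y^3 + 232*y^2 + 960*y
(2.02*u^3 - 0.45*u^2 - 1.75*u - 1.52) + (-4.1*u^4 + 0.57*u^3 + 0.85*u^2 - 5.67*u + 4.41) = -4.1*u^4 + 2.59*u^3 + 0.4*u^2 - 7.42*u + 2.89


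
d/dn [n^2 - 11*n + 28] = 2*n - 11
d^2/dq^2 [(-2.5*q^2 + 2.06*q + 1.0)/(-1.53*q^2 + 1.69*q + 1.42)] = (7.105427357601e-15*q^4 + 3.283992*q^3 + 18.5436*q^2 - 11.339136*q + 9.911776)/(3.581577*q^6 - 11.868363*q^5 + 3.137265*q^4 + 17.203355*q^3 - 2.91171*q^2 - 10.223148*q - 2.863288)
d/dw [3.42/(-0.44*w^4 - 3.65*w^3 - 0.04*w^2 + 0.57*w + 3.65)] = (6.0192*w^3 + 37.449*w^2 + 0.2736*w - 1.9494)/(0.44*w^4 + 3.65*w^3 + 0.04*w^2 - 0.57*w - 3.65)^2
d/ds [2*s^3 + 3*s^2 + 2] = 6*s*(s + 1)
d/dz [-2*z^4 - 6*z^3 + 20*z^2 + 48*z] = -8*z^3 - 18*z^2 + 40*z + 48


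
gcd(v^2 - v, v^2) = v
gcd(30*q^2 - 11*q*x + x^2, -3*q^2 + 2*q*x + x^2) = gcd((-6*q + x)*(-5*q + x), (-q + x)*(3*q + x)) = 1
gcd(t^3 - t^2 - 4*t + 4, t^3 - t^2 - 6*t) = t + 2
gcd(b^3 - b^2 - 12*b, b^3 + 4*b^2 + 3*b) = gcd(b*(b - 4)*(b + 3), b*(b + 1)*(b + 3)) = b^2 + 3*b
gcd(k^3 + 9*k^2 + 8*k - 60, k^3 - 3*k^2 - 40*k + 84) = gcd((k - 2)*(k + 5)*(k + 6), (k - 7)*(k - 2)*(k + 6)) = k^2 + 4*k - 12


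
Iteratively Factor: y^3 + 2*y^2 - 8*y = (y + 4)*(y^2 - 2*y) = (y - 2)*(y + 4)*(y)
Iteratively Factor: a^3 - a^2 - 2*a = (a + 1)*(a^2 - 2*a) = (a - 2)*(a + 1)*(a)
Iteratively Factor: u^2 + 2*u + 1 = (u + 1)*(u + 1)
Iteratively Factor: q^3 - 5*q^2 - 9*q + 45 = (q - 3)*(q^2 - 2*q - 15) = (q - 3)*(q + 3)*(q - 5)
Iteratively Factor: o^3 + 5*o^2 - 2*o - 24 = (o + 3)*(o^2 + 2*o - 8) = (o + 3)*(o + 4)*(o - 2)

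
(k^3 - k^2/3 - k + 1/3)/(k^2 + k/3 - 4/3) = (3*k^2 + 2*k - 1)/(3*k + 4)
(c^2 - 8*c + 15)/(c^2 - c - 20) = (c - 3)/(c + 4)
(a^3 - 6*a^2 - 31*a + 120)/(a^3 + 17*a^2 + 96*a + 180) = (a^2 - 11*a + 24)/(a^2 + 12*a + 36)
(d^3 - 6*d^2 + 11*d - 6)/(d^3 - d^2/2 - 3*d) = 2*(d^2 - 4*d + 3)/(d*(2*d + 3))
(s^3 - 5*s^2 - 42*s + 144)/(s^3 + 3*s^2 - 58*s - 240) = (s - 3)/(s + 5)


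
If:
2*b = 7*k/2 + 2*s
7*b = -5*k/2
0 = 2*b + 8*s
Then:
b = 0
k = 0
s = 0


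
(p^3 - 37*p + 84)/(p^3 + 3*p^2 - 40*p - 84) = (p^2 - 7*p + 12)/(p^2 - 4*p - 12)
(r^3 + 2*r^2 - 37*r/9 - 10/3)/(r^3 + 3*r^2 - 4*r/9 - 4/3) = (3*r - 5)/(3*r - 2)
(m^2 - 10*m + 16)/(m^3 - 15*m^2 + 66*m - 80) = 1/(m - 5)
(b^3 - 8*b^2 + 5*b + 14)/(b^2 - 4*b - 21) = (b^2 - b - 2)/(b + 3)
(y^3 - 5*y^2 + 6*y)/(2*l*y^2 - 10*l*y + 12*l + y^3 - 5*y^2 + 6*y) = y/(2*l + y)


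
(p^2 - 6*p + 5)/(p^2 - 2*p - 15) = (p - 1)/(p + 3)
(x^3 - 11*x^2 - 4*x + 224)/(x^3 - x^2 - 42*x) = (x^2 - 4*x - 32)/(x*(x + 6))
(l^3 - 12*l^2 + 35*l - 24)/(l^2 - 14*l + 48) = (l^2 - 4*l + 3)/(l - 6)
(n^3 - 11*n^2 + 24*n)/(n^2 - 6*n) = (n^2 - 11*n + 24)/(n - 6)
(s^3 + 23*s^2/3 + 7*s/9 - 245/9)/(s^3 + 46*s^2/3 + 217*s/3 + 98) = (s - 5/3)/(s + 6)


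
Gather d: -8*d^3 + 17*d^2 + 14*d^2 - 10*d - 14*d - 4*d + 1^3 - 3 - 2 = -8*d^3 + 31*d^2 - 28*d - 4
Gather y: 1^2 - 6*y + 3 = 4 - 6*y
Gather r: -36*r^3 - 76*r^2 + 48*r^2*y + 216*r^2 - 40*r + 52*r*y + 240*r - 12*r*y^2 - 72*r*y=-36*r^3 + r^2*(48*y + 140) + r*(-12*y^2 - 20*y + 200)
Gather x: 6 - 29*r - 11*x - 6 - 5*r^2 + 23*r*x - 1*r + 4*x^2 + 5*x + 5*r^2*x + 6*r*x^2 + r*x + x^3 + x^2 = -5*r^2 - 30*r + x^3 + x^2*(6*r + 5) + x*(5*r^2 + 24*r - 6)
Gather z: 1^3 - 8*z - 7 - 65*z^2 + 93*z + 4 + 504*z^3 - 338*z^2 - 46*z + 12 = 504*z^3 - 403*z^2 + 39*z + 10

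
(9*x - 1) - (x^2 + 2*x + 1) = -x^2 + 7*x - 2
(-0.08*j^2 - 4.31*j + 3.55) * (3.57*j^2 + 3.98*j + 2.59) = -0.2856*j^4 - 15.7051*j^3 - 4.6875*j^2 + 2.9661*j + 9.1945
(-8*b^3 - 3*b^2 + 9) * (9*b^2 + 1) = -72*b^5 - 27*b^4 - 8*b^3 + 78*b^2 + 9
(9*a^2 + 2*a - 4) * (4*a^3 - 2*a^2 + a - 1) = 36*a^5 - 10*a^4 - 11*a^3 + a^2 - 6*a + 4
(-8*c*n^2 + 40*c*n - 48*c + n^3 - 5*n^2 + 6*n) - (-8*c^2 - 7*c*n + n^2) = 8*c^2 - 8*c*n^2 + 47*c*n - 48*c + n^3 - 6*n^2 + 6*n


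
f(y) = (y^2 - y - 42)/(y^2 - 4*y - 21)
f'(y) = (4 - 2*y)*(y^2 - y - 42)/(y^2 - 4*y - 21)^2 + (2*y - 1)/(y^2 - 4*y - 21) = -3/(y^2 + 6*y + 9)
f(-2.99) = 301.00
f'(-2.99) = -30000.00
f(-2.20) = 4.75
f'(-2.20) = -4.69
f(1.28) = 1.70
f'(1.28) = -0.16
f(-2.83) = 18.65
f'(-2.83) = -103.81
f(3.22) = 1.48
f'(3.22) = -0.08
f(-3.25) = -11.00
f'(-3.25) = -48.00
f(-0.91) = 2.44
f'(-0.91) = -0.69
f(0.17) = 1.95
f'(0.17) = -0.30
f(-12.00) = 0.67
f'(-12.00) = -0.04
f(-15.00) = 0.75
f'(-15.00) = -0.02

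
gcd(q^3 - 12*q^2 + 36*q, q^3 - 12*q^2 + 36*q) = q^3 - 12*q^2 + 36*q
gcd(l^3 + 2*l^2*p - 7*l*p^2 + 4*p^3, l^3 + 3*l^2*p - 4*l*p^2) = -l^2 - 3*l*p + 4*p^2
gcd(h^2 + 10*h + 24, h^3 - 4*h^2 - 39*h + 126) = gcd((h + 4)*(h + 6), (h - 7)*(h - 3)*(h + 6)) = h + 6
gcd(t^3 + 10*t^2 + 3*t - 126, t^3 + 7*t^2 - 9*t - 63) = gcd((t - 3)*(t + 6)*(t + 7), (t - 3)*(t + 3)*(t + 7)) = t^2 + 4*t - 21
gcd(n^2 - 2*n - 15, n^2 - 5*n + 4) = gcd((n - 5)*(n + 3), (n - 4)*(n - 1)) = 1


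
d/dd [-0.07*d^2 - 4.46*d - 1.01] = -0.14*d - 4.46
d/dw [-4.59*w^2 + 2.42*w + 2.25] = 2.42 - 9.18*w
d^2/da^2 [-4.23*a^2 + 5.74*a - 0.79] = -8.46000000000000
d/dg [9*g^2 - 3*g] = 18*g - 3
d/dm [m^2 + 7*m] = 2*m + 7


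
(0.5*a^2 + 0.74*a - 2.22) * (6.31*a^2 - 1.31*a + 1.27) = 3.155*a^4 + 4.0144*a^3 - 14.3426*a^2 + 3.848*a - 2.8194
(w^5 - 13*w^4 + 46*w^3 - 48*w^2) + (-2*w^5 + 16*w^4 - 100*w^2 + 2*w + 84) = -w^5 + 3*w^4 + 46*w^3 - 148*w^2 + 2*w + 84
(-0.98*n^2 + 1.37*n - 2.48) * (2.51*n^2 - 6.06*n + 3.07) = -2.4598*n^4 + 9.3775*n^3 - 17.5356*n^2 + 19.2347*n - 7.6136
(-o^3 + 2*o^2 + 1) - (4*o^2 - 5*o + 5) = -o^3 - 2*o^2 + 5*o - 4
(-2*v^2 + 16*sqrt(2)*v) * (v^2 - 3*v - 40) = -2*v^4 + 6*v^3 + 16*sqrt(2)*v^3 - 48*sqrt(2)*v^2 + 80*v^2 - 640*sqrt(2)*v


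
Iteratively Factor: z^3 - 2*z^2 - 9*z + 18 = (z + 3)*(z^2 - 5*z + 6) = (z - 2)*(z + 3)*(z - 3)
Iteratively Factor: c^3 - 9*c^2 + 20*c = (c - 4)*(c^2 - 5*c) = c*(c - 4)*(c - 5)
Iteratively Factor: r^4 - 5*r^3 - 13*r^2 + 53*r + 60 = (r + 1)*(r^3 - 6*r^2 - 7*r + 60) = (r - 4)*(r + 1)*(r^2 - 2*r - 15) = (r - 4)*(r + 1)*(r + 3)*(r - 5)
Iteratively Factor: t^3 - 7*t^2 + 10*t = (t - 2)*(t^2 - 5*t) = (t - 5)*(t - 2)*(t)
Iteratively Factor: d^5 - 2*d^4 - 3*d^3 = (d)*(d^4 - 2*d^3 - 3*d^2) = d*(d - 3)*(d^3 + d^2) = d^2*(d - 3)*(d^2 + d) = d^3*(d - 3)*(d + 1)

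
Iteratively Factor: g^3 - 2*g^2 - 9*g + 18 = (g - 3)*(g^2 + g - 6) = (g - 3)*(g - 2)*(g + 3)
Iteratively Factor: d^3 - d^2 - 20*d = (d + 4)*(d^2 - 5*d) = (d - 5)*(d + 4)*(d)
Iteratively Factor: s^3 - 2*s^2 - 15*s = (s + 3)*(s^2 - 5*s) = s*(s + 3)*(s - 5)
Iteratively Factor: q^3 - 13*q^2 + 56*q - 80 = (q - 4)*(q^2 - 9*q + 20) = (q - 5)*(q - 4)*(q - 4)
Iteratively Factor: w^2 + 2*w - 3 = (w + 3)*(w - 1)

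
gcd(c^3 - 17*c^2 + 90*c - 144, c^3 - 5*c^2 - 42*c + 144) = c^2 - 11*c + 24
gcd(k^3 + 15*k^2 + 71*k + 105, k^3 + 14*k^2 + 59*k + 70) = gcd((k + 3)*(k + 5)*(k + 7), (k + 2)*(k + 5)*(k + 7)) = k^2 + 12*k + 35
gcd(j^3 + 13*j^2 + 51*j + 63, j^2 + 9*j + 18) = j + 3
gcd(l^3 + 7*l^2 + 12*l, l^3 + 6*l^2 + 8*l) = l^2 + 4*l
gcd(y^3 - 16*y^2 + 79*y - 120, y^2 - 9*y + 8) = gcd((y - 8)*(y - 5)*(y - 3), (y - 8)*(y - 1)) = y - 8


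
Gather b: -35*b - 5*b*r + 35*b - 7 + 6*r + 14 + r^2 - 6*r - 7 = -5*b*r + r^2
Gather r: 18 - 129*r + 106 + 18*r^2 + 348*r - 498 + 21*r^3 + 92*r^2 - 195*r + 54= 21*r^3 + 110*r^2 + 24*r - 320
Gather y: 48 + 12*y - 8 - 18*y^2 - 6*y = -18*y^2 + 6*y + 40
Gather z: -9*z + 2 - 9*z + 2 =4 - 18*z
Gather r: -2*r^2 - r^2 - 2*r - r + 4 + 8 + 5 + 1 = -3*r^2 - 3*r + 18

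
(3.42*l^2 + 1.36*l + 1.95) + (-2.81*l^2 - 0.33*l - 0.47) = 0.61*l^2 + 1.03*l + 1.48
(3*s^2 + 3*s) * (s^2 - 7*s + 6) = 3*s^4 - 18*s^3 - 3*s^2 + 18*s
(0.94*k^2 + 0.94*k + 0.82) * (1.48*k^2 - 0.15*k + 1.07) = 1.3912*k^4 + 1.2502*k^3 + 2.0784*k^2 + 0.8828*k + 0.8774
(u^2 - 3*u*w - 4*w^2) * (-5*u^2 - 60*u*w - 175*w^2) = -5*u^4 - 45*u^3*w + 25*u^2*w^2 + 765*u*w^3 + 700*w^4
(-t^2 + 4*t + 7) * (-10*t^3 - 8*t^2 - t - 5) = 10*t^5 - 32*t^4 - 101*t^3 - 55*t^2 - 27*t - 35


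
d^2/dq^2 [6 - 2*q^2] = -4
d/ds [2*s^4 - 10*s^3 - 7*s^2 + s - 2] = 8*s^3 - 30*s^2 - 14*s + 1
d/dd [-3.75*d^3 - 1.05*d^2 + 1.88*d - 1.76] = -11.25*d^2 - 2.1*d + 1.88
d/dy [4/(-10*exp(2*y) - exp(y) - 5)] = (80*exp(y) + 4)*exp(y)/(10*exp(2*y) + exp(y) + 5)^2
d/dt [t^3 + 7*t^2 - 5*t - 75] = 3*t^2 + 14*t - 5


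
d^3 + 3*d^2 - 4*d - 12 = (d - 2)*(d + 2)*(d + 3)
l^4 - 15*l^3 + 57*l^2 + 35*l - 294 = (l - 7)^2*(l - 3)*(l + 2)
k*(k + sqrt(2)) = k^2 + sqrt(2)*k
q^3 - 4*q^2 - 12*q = q*(q - 6)*(q + 2)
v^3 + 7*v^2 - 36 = (v - 2)*(v + 3)*(v + 6)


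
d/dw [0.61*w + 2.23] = 0.610000000000000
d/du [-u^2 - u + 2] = -2*u - 1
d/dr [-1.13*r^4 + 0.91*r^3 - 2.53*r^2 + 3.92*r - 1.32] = -4.52*r^3 + 2.73*r^2 - 5.06*r + 3.92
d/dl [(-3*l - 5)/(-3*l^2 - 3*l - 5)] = 3*l*(-3*l - 10)/(9*l^4 + 18*l^3 + 39*l^2 + 30*l + 25)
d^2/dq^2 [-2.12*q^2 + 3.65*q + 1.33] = -4.24000000000000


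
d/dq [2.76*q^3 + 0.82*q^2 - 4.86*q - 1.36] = 8.28*q^2 + 1.64*q - 4.86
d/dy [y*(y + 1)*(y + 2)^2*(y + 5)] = 5*y^4 + 40*y^3 + 99*y^2 + 88*y + 20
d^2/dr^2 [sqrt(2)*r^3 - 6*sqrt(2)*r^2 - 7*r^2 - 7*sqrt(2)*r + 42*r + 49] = 6*sqrt(2)*r - 12*sqrt(2) - 14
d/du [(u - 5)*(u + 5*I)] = 2*u - 5 + 5*I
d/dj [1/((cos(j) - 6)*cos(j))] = 2*(cos(j) - 3)*sin(j)/((cos(j) - 6)^2*cos(j)^2)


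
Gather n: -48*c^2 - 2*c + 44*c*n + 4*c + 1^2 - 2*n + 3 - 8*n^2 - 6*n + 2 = -48*c^2 + 2*c - 8*n^2 + n*(44*c - 8) + 6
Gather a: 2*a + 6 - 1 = 2*a + 5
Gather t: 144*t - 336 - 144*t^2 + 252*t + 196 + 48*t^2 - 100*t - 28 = -96*t^2 + 296*t - 168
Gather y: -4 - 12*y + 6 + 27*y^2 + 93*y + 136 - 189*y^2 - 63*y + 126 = -162*y^2 + 18*y + 264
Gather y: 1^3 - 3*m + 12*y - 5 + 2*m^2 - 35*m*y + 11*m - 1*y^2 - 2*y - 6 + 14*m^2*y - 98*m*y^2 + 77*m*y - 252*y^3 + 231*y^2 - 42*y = 2*m^2 + 8*m - 252*y^3 + y^2*(230 - 98*m) + y*(14*m^2 + 42*m - 32) - 10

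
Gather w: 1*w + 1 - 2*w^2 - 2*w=-2*w^2 - w + 1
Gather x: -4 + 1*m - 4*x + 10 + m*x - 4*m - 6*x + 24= -3*m + x*(m - 10) + 30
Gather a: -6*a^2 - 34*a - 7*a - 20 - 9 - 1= -6*a^2 - 41*a - 30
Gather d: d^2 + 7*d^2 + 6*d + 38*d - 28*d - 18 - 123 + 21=8*d^2 + 16*d - 120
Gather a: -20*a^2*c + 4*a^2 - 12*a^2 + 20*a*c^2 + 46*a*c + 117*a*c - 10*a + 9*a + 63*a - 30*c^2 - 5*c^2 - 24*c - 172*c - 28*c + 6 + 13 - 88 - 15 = a^2*(-20*c - 8) + a*(20*c^2 + 163*c + 62) - 35*c^2 - 224*c - 84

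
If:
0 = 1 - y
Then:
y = 1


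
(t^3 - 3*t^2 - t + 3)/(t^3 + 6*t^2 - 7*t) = (t^2 - 2*t - 3)/(t*(t + 7))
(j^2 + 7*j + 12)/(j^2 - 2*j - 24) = (j + 3)/(j - 6)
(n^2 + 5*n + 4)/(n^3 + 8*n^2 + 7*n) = (n + 4)/(n*(n + 7))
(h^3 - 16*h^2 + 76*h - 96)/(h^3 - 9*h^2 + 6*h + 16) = (h - 6)/(h + 1)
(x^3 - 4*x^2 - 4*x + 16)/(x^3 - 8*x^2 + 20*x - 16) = (x + 2)/(x - 2)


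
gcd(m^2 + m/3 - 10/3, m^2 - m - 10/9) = m - 5/3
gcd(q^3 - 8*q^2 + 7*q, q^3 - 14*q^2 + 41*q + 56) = q - 7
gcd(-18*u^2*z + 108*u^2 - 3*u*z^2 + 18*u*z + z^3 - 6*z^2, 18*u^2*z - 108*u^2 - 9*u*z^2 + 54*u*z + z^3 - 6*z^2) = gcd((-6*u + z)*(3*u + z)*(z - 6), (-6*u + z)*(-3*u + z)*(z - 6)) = -6*u*z + 36*u + z^2 - 6*z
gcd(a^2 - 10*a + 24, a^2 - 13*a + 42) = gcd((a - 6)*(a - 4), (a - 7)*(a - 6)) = a - 6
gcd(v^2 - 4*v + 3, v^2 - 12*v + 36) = 1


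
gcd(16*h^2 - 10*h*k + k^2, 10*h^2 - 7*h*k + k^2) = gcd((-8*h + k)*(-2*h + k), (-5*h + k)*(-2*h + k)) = 2*h - k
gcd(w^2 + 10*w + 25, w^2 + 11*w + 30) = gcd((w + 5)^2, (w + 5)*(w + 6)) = w + 5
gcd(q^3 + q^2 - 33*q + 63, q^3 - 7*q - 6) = q - 3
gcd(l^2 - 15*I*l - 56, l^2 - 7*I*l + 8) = l - 8*I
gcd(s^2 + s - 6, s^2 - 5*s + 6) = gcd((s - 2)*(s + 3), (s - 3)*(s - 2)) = s - 2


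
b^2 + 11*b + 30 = (b + 5)*(b + 6)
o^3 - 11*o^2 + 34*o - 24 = (o - 6)*(o - 4)*(o - 1)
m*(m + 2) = m^2 + 2*m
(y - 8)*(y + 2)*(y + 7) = y^3 + y^2 - 58*y - 112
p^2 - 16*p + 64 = (p - 8)^2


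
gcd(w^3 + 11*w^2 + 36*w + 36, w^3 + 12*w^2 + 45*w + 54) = w^2 + 9*w + 18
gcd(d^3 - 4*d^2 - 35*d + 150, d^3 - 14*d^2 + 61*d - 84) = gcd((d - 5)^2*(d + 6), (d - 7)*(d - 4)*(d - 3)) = 1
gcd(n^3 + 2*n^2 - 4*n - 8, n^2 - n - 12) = 1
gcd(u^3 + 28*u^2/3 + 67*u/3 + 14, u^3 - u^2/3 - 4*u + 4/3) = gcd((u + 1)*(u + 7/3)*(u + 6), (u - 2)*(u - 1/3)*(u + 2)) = 1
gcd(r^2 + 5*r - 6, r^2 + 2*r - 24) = r + 6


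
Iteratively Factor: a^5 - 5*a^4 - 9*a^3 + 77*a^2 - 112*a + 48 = (a - 4)*(a^4 - a^3 - 13*a^2 + 25*a - 12) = (a - 4)*(a + 4)*(a^3 - 5*a^2 + 7*a - 3) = (a - 4)*(a - 3)*(a + 4)*(a^2 - 2*a + 1) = (a - 4)*(a - 3)*(a - 1)*(a + 4)*(a - 1)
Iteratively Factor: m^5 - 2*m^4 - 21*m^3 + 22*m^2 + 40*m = (m - 2)*(m^4 - 21*m^2 - 20*m) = (m - 2)*(m + 4)*(m^3 - 4*m^2 - 5*m) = (m - 5)*(m - 2)*(m + 4)*(m^2 + m) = m*(m - 5)*(m - 2)*(m + 4)*(m + 1)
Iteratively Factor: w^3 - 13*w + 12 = (w - 3)*(w^2 + 3*w - 4) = (w - 3)*(w - 1)*(w + 4)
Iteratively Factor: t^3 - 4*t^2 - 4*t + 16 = (t - 2)*(t^2 - 2*t - 8) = (t - 2)*(t + 2)*(t - 4)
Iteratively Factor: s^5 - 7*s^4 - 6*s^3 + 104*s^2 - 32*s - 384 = (s - 4)*(s^4 - 3*s^3 - 18*s^2 + 32*s + 96) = (s - 4)^2*(s^3 + s^2 - 14*s - 24) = (s - 4)^3*(s^2 + 5*s + 6) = (s - 4)^3*(s + 2)*(s + 3)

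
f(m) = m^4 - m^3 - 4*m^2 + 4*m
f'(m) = 4*m^3 - 3*m^2 - 8*m + 4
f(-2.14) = 3.89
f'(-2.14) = -31.82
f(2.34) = 4.63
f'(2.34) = 20.10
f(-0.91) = -5.51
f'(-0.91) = 5.78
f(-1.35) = -6.91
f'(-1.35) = -0.51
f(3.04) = 32.51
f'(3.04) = 64.33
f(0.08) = 0.29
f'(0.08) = 3.34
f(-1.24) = -6.84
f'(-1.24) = 1.68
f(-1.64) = -5.67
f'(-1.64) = -8.59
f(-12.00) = 21840.00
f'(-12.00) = -7244.00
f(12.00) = 18480.00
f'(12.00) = 6388.00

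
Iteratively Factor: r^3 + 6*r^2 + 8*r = (r + 4)*(r^2 + 2*r) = (r + 2)*(r + 4)*(r)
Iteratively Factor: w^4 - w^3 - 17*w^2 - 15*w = (w + 1)*(w^3 - 2*w^2 - 15*w) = (w - 5)*(w + 1)*(w^2 + 3*w) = w*(w - 5)*(w + 1)*(w + 3)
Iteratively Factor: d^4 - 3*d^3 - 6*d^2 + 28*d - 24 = (d - 2)*(d^3 - d^2 - 8*d + 12) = (d - 2)^2*(d^2 + d - 6) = (d - 2)^3*(d + 3)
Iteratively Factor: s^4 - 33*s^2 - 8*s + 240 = (s - 3)*(s^3 + 3*s^2 - 24*s - 80) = (s - 3)*(s + 4)*(s^2 - s - 20) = (s - 5)*(s - 3)*(s + 4)*(s + 4)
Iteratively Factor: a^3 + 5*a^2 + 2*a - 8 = (a - 1)*(a^2 + 6*a + 8) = (a - 1)*(a + 4)*(a + 2)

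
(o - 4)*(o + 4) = o^2 - 16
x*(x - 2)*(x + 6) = x^3 + 4*x^2 - 12*x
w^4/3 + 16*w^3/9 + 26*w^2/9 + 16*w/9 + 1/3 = (w/3 + 1/3)*(w + 1/3)*(w + 1)*(w + 3)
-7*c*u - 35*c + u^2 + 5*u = (-7*c + u)*(u + 5)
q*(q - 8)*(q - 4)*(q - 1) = q^4 - 13*q^3 + 44*q^2 - 32*q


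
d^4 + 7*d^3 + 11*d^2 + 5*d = d*(d + 1)^2*(d + 5)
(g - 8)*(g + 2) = g^2 - 6*g - 16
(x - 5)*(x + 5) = x^2 - 25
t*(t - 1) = t^2 - t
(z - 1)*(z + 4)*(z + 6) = z^3 + 9*z^2 + 14*z - 24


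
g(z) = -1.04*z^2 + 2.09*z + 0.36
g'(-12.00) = 27.05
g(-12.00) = -174.48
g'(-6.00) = 14.57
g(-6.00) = -49.62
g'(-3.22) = 8.79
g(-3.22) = -17.15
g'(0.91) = 0.20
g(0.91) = 1.40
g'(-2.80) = 7.91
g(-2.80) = -13.65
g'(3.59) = -5.38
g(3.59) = -5.54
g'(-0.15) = 2.40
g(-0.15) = 0.02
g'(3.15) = -4.46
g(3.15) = -3.38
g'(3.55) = -5.29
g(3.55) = -5.33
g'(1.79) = -1.63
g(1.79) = 0.77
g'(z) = 2.09 - 2.08*z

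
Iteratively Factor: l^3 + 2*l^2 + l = (l + 1)*(l^2 + l) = (l + 1)^2*(l)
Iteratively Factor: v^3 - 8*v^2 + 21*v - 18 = (v - 2)*(v^2 - 6*v + 9) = (v - 3)*(v - 2)*(v - 3)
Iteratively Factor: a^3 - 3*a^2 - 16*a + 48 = (a - 4)*(a^2 + a - 12) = (a - 4)*(a + 4)*(a - 3)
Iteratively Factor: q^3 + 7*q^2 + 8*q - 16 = (q - 1)*(q^2 + 8*q + 16) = (q - 1)*(q + 4)*(q + 4)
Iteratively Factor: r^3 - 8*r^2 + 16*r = (r - 4)*(r^2 - 4*r) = r*(r - 4)*(r - 4)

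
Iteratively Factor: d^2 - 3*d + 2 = (d - 2)*(d - 1)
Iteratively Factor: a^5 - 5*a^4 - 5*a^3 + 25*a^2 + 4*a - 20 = (a - 2)*(a^4 - 3*a^3 - 11*a^2 + 3*a + 10) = (a - 2)*(a - 1)*(a^3 - 2*a^2 - 13*a - 10) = (a - 5)*(a - 2)*(a - 1)*(a^2 + 3*a + 2) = (a - 5)*(a - 2)*(a - 1)*(a + 1)*(a + 2)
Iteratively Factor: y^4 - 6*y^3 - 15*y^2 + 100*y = (y + 4)*(y^3 - 10*y^2 + 25*y) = (y - 5)*(y + 4)*(y^2 - 5*y) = (y - 5)^2*(y + 4)*(y)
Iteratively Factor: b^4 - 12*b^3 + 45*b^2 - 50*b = (b - 2)*(b^3 - 10*b^2 + 25*b) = (b - 5)*(b - 2)*(b^2 - 5*b) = (b - 5)^2*(b - 2)*(b)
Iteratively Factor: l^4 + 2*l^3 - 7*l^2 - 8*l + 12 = (l + 2)*(l^3 - 7*l + 6) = (l - 2)*(l + 2)*(l^2 + 2*l - 3) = (l - 2)*(l + 2)*(l + 3)*(l - 1)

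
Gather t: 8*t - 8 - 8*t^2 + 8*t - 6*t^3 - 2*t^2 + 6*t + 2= -6*t^3 - 10*t^2 + 22*t - 6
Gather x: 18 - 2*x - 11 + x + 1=8 - x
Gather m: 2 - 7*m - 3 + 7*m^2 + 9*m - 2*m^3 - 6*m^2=-2*m^3 + m^2 + 2*m - 1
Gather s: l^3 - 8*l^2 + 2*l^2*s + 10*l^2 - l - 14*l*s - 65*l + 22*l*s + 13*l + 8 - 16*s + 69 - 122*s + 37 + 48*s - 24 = l^3 + 2*l^2 - 53*l + s*(2*l^2 + 8*l - 90) + 90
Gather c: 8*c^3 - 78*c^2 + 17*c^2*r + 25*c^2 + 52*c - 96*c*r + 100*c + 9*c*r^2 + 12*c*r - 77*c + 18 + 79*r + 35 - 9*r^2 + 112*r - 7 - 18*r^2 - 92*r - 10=8*c^3 + c^2*(17*r - 53) + c*(9*r^2 - 84*r + 75) - 27*r^2 + 99*r + 36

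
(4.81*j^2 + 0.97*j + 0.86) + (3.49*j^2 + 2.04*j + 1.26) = 8.3*j^2 + 3.01*j + 2.12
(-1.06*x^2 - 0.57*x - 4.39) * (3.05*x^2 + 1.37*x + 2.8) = -3.233*x^4 - 3.1907*x^3 - 17.1384*x^2 - 7.6103*x - 12.292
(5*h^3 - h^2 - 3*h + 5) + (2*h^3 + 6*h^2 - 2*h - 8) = 7*h^3 + 5*h^2 - 5*h - 3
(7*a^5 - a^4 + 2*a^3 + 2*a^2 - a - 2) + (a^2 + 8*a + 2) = 7*a^5 - a^4 + 2*a^3 + 3*a^2 + 7*a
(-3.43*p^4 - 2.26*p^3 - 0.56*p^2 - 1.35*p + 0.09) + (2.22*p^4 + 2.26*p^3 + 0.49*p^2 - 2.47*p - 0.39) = -1.21*p^4 - 0.0700000000000001*p^2 - 3.82*p - 0.3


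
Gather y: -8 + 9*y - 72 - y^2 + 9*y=-y^2 + 18*y - 80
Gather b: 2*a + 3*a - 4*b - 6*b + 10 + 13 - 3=5*a - 10*b + 20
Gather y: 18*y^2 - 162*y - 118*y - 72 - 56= 18*y^2 - 280*y - 128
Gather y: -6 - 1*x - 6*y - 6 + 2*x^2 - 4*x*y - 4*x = 2*x^2 - 5*x + y*(-4*x - 6) - 12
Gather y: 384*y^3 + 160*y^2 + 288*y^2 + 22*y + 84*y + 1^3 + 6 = 384*y^3 + 448*y^2 + 106*y + 7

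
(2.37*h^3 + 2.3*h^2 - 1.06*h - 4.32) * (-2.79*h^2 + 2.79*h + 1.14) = -6.6123*h^5 + 0.1953*h^4 + 12.0762*h^3 + 11.7174*h^2 - 13.2612*h - 4.9248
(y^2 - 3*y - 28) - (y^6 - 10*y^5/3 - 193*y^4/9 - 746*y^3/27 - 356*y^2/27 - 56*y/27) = -y^6 + 10*y^5/3 + 193*y^4/9 + 746*y^3/27 + 383*y^2/27 - 25*y/27 - 28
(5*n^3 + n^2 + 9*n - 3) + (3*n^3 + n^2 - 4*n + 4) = 8*n^3 + 2*n^2 + 5*n + 1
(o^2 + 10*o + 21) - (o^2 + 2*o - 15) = 8*o + 36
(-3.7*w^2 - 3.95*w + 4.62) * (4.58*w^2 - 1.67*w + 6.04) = -16.946*w^4 - 11.912*w^3 + 5.4081*w^2 - 31.5734*w + 27.9048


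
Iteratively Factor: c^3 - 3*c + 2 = (c - 1)*(c^2 + c - 2) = (c - 1)*(c + 2)*(c - 1)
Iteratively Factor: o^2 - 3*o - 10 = (o + 2)*(o - 5)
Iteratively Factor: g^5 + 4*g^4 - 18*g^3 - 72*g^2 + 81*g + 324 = (g - 3)*(g^4 + 7*g^3 + 3*g^2 - 63*g - 108) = (g - 3)*(g + 4)*(g^3 + 3*g^2 - 9*g - 27) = (g - 3)^2*(g + 4)*(g^2 + 6*g + 9) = (g - 3)^2*(g + 3)*(g + 4)*(g + 3)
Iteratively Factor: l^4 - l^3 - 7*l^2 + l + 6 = (l + 2)*(l^3 - 3*l^2 - l + 3) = (l - 3)*(l + 2)*(l^2 - 1) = (l - 3)*(l - 1)*(l + 2)*(l + 1)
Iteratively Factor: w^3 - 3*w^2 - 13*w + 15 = (w - 1)*(w^2 - 2*w - 15) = (w - 5)*(w - 1)*(w + 3)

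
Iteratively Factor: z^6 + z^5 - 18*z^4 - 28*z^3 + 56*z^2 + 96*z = (z)*(z^5 + z^4 - 18*z^3 - 28*z^2 + 56*z + 96) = z*(z - 4)*(z^4 + 5*z^3 + 2*z^2 - 20*z - 24) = z*(z - 4)*(z + 3)*(z^3 + 2*z^2 - 4*z - 8) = z*(z - 4)*(z + 2)*(z + 3)*(z^2 - 4) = z*(z - 4)*(z - 2)*(z + 2)*(z + 3)*(z + 2)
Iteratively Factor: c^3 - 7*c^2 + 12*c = (c - 3)*(c^2 - 4*c) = c*(c - 3)*(c - 4)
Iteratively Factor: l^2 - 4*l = (l - 4)*(l)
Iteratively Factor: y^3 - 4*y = (y - 2)*(y^2 + 2*y) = y*(y - 2)*(y + 2)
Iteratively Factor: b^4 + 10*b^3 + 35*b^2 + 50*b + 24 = (b + 4)*(b^3 + 6*b^2 + 11*b + 6) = (b + 1)*(b + 4)*(b^2 + 5*b + 6) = (b + 1)*(b + 3)*(b + 4)*(b + 2)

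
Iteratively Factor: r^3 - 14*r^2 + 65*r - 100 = (r - 5)*(r^2 - 9*r + 20) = (r - 5)*(r - 4)*(r - 5)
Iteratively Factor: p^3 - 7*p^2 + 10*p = (p)*(p^2 - 7*p + 10) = p*(p - 2)*(p - 5)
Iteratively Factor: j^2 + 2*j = (j)*(j + 2)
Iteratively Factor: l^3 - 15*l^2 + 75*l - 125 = (l - 5)*(l^2 - 10*l + 25) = (l - 5)^2*(l - 5)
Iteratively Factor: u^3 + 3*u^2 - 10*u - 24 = (u - 3)*(u^2 + 6*u + 8) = (u - 3)*(u + 2)*(u + 4)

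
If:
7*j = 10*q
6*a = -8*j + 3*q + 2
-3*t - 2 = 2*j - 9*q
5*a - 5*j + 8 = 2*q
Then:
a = -344/679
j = 580/679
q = 58/97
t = 1136/2037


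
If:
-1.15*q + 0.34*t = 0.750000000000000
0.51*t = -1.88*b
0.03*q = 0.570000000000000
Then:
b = -18.03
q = 19.00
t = 66.47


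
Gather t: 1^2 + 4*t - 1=4*t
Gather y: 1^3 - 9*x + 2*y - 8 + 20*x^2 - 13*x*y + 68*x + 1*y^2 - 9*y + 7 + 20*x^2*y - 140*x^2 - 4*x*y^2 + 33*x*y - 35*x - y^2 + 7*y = -120*x^2 - 4*x*y^2 + 24*x + y*(20*x^2 + 20*x)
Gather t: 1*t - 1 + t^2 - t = t^2 - 1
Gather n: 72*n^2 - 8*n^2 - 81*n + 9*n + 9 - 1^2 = 64*n^2 - 72*n + 8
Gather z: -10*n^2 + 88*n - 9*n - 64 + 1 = -10*n^2 + 79*n - 63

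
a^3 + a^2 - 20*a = a*(a - 4)*(a + 5)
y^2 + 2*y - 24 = (y - 4)*(y + 6)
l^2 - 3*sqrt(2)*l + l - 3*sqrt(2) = (l + 1)*(l - 3*sqrt(2))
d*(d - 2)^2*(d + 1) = d^4 - 3*d^3 + 4*d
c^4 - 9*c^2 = c^2*(c - 3)*(c + 3)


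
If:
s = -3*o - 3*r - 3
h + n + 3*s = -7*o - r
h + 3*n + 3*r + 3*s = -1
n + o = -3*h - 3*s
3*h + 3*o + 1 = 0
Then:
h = -56/145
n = 337/435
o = 23/435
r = -158/145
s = 16/145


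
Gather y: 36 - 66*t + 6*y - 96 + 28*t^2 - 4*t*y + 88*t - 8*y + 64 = 28*t^2 + 22*t + y*(-4*t - 2) + 4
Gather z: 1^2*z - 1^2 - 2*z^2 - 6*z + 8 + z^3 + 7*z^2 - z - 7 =z^3 + 5*z^2 - 6*z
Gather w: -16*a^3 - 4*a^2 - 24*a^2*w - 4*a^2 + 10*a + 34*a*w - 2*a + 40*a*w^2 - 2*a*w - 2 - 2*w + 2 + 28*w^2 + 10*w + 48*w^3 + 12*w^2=-16*a^3 - 8*a^2 + 8*a + 48*w^3 + w^2*(40*a + 40) + w*(-24*a^2 + 32*a + 8)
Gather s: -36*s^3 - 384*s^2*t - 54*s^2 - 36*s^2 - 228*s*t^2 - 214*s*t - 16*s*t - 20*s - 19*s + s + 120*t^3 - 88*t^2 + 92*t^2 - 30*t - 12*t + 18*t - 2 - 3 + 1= -36*s^3 + s^2*(-384*t - 90) + s*(-228*t^2 - 230*t - 38) + 120*t^3 + 4*t^2 - 24*t - 4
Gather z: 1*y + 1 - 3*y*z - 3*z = y + z*(-3*y - 3) + 1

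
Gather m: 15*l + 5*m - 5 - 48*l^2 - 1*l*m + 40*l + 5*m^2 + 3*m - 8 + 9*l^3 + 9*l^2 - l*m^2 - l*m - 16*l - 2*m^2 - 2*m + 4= 9*l^3 - 39*l^2 + 39*l + m^2*(3 - l) + m*(6 - 2*l) - 9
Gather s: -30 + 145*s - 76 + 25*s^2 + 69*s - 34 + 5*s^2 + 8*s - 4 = 30*s^2 + 222*s - 144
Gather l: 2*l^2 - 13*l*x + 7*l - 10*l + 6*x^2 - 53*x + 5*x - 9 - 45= 2*l^2 + l*(-13*x - 3) + 6*x^2 - 48*x - 54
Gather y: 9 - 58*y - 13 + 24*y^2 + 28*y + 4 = 24*y^2 - 30*y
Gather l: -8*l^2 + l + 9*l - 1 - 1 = -8*l^2 + 10*l - 2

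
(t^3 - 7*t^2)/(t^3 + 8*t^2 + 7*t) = t*(t - 7)/(t^2 + 8*t + 7)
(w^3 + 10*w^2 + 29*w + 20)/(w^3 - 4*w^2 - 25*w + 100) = (w^2 + 5*w + 4)/(w^2 - 9*w + 20)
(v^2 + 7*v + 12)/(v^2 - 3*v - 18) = (v + 4)/(v - 6)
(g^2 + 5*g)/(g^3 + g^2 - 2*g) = (g + 5)/(g^2 + g - 2)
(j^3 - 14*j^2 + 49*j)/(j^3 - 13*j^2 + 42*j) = (j - 7)/(j - 6)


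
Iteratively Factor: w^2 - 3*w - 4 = (w - 4)*(w + 1)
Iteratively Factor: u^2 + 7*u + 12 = (u + 4)*(u + 3)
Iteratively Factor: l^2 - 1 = (l - 1)*(l + 1)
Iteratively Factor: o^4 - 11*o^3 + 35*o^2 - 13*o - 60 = (o + 1)*(o^3 - 12*o^2 + 47*o - 60) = (o - 3)*(o + 1)*(o^2 - 9*o + 20) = (o - 5)*(o - 3)*(o + 1)*(o - 4)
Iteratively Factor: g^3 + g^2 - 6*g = (g - 2)*(g^2 + 3*g) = g*(g - 2)*(g + 3)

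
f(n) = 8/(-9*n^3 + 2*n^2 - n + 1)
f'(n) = 8*(27*n^2 - 4*n + 1)/(-9*n^3 + 2*n^2 - n + 1)^2 = 8*(27*n^2 - 4*n + 1)/(9*n^3 - 2*n^2 + n - 1)^2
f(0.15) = 9.25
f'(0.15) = 10.78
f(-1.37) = 0.27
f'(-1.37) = 0.53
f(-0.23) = 5.54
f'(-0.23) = 12.82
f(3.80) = -0.02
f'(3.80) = 0.01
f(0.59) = -10.78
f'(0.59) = 116.74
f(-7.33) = 0.00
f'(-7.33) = 0.00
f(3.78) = -0.02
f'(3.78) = 0.01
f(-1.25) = 0.35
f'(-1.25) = 0.73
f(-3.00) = 0.03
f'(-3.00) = 0.03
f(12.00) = 0.00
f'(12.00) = 0.00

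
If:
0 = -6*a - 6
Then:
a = -1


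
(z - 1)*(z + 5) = z^2 + 4*z - 5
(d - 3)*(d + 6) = d^2 + 3*d - 18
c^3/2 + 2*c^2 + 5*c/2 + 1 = (c/2 + 1)*(c + 1)^2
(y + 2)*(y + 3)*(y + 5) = y^3 + 10*y^2 + 31*y + 30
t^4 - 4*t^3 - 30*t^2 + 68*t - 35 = (t - 7)*(t - 1)^2*(t + 5)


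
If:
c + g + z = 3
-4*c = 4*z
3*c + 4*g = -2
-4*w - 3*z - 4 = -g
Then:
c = -14/3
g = 3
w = -15/4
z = 14/3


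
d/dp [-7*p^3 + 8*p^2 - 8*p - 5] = -21*p^2 + 16*p - 8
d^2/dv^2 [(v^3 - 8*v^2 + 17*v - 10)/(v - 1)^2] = 8/(v^3 - 3*v^2 + 3*v - 1)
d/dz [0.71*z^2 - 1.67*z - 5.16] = 1.42*z - 1.67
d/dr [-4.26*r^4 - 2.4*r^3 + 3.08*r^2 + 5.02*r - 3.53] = -17.04*r^3 - 7.2*r^2 + 6.16*r + 5.02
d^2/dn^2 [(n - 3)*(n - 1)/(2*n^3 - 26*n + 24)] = 1/(n^3 + 12*n^2 + 48*n + 64)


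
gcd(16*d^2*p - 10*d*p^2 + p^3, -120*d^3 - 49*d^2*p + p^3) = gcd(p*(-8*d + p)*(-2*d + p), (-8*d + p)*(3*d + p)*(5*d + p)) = -8*d + p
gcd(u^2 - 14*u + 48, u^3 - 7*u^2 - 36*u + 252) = u - 6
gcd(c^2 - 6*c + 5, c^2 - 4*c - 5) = c - 5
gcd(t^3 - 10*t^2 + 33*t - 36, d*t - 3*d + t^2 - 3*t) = t - 3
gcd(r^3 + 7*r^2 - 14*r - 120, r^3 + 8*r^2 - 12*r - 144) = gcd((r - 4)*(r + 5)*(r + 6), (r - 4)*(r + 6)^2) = r^2 + 2*r - 24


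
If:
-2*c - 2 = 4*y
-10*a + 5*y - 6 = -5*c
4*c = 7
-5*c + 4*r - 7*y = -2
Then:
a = -33/80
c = 7/4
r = -23/32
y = -11/8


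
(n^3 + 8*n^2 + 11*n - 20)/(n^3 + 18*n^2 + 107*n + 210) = (n^2 + 3*n - 4)/(n^2 + 13*n + 42)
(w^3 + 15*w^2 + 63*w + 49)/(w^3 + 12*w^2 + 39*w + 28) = (w + 7)/(w + 4)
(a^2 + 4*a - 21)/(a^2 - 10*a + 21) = (a + 7)/(a - 7)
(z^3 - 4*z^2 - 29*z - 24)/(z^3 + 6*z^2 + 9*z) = (z^2 - 7*z - 8)/(z*(z + 3))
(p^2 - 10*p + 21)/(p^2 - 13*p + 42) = (p - 3)/(p - 6)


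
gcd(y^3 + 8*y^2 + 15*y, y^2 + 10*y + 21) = y + 3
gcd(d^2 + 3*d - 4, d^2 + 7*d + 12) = d + 4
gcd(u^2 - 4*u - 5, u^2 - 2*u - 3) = u + 1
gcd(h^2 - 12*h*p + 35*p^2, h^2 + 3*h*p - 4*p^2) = 1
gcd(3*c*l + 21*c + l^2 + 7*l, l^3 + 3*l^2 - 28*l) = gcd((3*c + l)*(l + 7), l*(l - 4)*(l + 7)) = l + 7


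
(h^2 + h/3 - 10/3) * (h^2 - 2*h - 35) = h^4 - 5*h^3/3 - 39*h^2 - 5*h + 350/3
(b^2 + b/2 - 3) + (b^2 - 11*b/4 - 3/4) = 2*b^2 - 9*b/4 - 15/4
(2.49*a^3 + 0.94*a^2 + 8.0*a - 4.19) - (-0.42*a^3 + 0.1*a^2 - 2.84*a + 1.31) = 2.91*a^3 + 0.84*a^2 + 10.84*a - 5.5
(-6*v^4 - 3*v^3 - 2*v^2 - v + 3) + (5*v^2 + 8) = -6*v^4 - 3*v^3 + 3*v^2 - v + 11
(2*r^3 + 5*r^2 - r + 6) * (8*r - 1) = 16*r^4 + 38*r^3 - 13*r^2 + 49*r - 6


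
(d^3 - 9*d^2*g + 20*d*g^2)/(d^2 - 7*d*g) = (d^2 - 9*d*g + 20*g^2)/(d - 7*g)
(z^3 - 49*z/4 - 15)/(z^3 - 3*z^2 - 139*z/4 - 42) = (2*z^2 - 3*z - 20)/(2*z^2 - 9*z - 56)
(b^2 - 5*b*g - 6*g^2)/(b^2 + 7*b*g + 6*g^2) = (b - 6*g)/(b + 6*g)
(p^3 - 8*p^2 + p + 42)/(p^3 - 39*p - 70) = (p - 3)/(p + 5)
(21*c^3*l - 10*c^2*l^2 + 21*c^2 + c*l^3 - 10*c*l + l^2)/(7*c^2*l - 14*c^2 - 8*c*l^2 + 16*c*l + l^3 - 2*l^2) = (3*c^2*l - c*l^2 + 3*c - l)/(c*l - 2*c - l^2 + 2*l)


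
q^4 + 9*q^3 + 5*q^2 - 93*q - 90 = (q - 3)*(q + 1)*(q + 5)*(q + 6)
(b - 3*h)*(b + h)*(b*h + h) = b^3*h - 2*b^2*h^2 + b^2*h - 3*b*h^3 - 2*b*h^2 - 3*h^3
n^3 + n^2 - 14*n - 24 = (n - 4)*(n + 2)*(n + 3)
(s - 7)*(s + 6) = s^2 - s - 42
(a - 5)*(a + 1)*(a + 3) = a^3 - a^2 - 17*a - 15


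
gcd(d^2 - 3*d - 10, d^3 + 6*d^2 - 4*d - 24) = d + 2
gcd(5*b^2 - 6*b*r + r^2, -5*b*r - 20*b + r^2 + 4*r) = -5*b + r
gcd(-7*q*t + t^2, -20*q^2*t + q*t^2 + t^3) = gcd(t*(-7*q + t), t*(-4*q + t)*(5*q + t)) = t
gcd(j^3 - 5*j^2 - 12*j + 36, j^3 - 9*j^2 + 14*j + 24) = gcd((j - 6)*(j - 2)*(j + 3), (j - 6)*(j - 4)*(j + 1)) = j - 6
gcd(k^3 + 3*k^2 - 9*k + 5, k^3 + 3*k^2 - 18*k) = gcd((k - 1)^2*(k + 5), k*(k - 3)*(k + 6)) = 1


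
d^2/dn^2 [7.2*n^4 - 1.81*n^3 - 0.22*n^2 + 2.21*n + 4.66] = 86.4*n^2 - 10.86*n - 0.44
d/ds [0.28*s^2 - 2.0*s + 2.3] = 0.56*s - 2.0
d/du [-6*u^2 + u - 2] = 1 - 12*u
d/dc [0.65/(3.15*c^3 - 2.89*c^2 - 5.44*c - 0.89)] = (-6.1425*c^2 + 3.757*c + 3.536)/(-3.15*c^3 + 2.89*c^2 + 5.44*c + 0.89)^2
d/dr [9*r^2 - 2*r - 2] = 18*r - 2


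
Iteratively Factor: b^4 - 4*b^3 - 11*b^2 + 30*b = (b)*(b^3 - 4*b^2 - 11*b + 30) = b*(b - 5)*(b^2 + b - 6) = b*(b - 5)*(b - 2)*(b + 3)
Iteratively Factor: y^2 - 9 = (y - 3)*(y + 3)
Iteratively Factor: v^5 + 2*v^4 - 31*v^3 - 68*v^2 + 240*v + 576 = (v + 4)*(v^4 - 2*v^3 - 23*v^2 + 24*v + 144) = (v - 4)*(v + 4)*(v^3 + 2*v^2 - 15*v - 36) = (v - 4)*(v + 3)*(v + 4)*(v^2 - v - 12) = (v - 4)^2*(v + 3)*(v + 4)*(v + 3)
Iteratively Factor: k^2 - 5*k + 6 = (k - 3)*(k - 2)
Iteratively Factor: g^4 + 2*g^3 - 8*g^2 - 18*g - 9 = (g + 1)*(g^3 + g^2 - 9*g - 9) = (g + 1)^2*(g^2 - 9) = (g - 3)*(g + 1)^2*(g + 3)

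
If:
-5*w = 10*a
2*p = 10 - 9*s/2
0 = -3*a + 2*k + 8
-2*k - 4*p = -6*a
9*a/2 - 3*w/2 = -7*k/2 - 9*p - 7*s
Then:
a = -80/103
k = -532/103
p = 146/103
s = 164/103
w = 160/103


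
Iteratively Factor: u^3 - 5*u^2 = (u)*(u^2 - 5*u) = u^2*(u - 5)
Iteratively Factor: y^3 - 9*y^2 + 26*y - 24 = (y - 4)*(y^2 - 5*y + 6) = (y - 4)*(y - 2)*(y - 3)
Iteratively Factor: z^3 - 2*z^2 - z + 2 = (z + 1)*(z^2 - 3*z + 2) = (z - 2)*(z + 1)*(z - 1)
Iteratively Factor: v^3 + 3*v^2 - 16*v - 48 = (v + 4)*(v^2 - v - 12) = (v + 3)*(v + 4)*(v - 4)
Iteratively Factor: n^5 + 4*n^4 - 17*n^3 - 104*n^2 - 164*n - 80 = (n + 2)*(n^4 + 2*n^3 - 21*n^2 - 62*n - 40) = (n + 2)^2*(n^3 - 21*n - 20) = (n - 5)*(n + 2)^2*(n^2 + 5*n + 4) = (n - 5)*(n + 2)^2*(n + 4)*(n + 1)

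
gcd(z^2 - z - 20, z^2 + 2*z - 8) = z + 4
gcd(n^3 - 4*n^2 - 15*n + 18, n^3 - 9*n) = n + 3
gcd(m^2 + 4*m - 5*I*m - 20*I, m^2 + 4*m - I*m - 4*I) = m + 4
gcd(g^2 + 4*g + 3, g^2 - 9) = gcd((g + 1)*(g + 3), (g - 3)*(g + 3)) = g + 3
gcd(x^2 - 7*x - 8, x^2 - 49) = 1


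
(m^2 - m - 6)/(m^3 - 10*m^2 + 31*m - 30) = (m + 2)/(m^2 - 7*m + 10)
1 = 1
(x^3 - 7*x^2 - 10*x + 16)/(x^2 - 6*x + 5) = (x^2 - 6*x - 16)/(x - 5)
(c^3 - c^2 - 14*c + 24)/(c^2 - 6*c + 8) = (c^2 + c - 12)/(c - 4)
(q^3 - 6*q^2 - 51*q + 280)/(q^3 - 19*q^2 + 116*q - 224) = (q^2 + 2*q - 35)/(q^2 - 11*q + 28)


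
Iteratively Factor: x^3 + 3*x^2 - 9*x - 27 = (x + 3)*(x^2 - 9) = (x + 3)^2*(x - 3)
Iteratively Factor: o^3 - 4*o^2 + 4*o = (o)*(o^2 - 4*o + 4) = o*(o - 2)*(o - 2)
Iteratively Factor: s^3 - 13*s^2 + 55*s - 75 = (s - 3)*(s^2 - 10*s + 25) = (s - 5)*(s - 3)*(s - 5)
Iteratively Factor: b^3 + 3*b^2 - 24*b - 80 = (b - 5)*(b^2 + 8*b + 16) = (b - 5)*(b + 4)*(b + 4)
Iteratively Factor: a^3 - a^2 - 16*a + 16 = (a - 1)*(a^2 - 16) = (a - 1)*(a + 4)*(a - 4)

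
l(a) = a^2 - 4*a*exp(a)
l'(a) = -4*a*exp(a) + 2*a - 4*exp(a)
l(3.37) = -380.62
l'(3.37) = -501.55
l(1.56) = -27.26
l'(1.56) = -45.61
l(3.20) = -303.78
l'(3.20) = -405.75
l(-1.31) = 3.13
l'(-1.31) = -2.29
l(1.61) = -29.63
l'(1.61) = -49.01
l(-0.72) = 1.92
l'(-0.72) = -1.99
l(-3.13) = 10.34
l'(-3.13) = -5.89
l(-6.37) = 40.62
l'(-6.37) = -12.70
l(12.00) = -7812085.99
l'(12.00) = -8463225.15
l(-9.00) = 81.00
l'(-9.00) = -18.00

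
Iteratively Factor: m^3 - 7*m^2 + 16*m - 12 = (m - 3)*(m^2 - 4*m + 4) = (m - 3)*(m - 2)*(m - 2)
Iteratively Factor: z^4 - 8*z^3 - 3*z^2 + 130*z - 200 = (z - 5)*(z^3 - 3*z^2 - 18*z + 40) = (z - 5)*(z + 4)*(z^2 - 7*z + 10) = (z - 5)*(z - 2)*(z + 4)*(z - 5)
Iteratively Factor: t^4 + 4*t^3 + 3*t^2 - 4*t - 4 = (t + 2)*(t^3 + 2*t^2 - t - 2) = (t + 1)*(t + 2)*(t^2 + t - 2) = (t - 1)*(t + 1)*(t + 2)*(t + 2)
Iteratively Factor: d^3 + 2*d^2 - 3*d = (d - 1)*(d^2 + 3*d) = d*(d - 1)*(d + 3)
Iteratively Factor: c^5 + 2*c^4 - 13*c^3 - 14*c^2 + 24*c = (c)*(c^4 + 2*c^3 - 13*c^2 - 14*c + 24) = c*(c - 1)*(c^3 + 3*c^2 - 10*c - 24) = c*(c - 1)*(c + 4)*(c^2 - c - 6) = c*(c - 1)*(c + 2)*(c + 4)*(c - 3)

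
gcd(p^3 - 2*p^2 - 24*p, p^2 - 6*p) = p^2 - 6*p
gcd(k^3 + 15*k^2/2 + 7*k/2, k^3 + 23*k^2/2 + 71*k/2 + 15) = k + 1/2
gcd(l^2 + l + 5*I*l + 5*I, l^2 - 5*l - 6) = l + 1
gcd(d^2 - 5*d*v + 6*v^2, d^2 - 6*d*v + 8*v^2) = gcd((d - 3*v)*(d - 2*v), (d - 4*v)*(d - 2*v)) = -d + 2*v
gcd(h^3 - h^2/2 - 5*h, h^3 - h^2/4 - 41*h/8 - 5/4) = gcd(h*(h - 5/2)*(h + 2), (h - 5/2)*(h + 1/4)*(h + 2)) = h^2 - h/2 - 5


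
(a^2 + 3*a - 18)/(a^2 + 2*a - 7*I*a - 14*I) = (a^2 + 3*a - 18)/(a^2 + a*(2 - 7*I) - 14*I)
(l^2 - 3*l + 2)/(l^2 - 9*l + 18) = (l^2 - 3*l + 2)/(l^2 - 9*l + 18)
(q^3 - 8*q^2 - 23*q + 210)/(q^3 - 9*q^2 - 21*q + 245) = (q - 6)/(q - 7)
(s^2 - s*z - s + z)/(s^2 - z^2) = (s - 1)/(s + z)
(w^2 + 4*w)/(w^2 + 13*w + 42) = w*(w + 4)/(w^2 + 13*w + 42)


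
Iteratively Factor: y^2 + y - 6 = (y + 3)*(y - 2)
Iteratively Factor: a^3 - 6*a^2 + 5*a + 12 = (a + 1)*(a^2 - 7*a + 12) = (a - 4)*(a + 1)*(a - 3)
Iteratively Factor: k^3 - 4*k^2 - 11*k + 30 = (k - 5)*(k^2 + k - 6) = (k - 5)*(k + 3)*(k - 2)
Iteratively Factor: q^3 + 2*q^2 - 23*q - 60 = (q - 5)*(q^2 + 7*q + 12) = (q - 5)*(q + 4)*(q + 3)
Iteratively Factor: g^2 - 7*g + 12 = (g - 4)*(g - 3)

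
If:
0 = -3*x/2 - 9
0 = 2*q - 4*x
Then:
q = -12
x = -6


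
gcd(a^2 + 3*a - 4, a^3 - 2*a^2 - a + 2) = a - 1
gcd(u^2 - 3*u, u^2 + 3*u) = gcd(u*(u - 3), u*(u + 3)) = u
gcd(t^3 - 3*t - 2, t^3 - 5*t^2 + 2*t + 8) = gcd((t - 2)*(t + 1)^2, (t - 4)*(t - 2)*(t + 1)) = t^2 - t - 2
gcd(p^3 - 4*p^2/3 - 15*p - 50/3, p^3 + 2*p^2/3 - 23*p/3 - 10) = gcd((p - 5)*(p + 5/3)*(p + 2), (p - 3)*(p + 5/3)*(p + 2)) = p^2 + 11*p/3 + 10/3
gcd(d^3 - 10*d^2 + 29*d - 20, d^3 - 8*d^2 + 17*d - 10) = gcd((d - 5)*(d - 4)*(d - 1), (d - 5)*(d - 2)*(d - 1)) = d^2 - 6*d + 5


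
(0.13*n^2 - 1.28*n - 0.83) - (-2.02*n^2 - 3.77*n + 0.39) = 2.15*n^2 + 2.49*n - 1.22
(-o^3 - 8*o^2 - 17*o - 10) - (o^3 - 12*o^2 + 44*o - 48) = -2*o^3 + 4*o^2 - 61*o + 38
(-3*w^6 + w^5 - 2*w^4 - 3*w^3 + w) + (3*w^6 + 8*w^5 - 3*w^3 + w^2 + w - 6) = 9*w^5 - 2*w^4 - 6*w^3 + w^2 + 2*w - 6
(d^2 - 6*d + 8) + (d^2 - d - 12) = 2*d^2 - 7*d - 4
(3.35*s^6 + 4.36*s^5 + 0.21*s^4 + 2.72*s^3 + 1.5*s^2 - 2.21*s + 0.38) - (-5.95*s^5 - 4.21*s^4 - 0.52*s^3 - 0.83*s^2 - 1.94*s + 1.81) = 3.35*s^6 + 10.31*s^5 + 4.42*s^4 + 3.24*s^3 + 2.33*s^2 - 0.27*s - 1.43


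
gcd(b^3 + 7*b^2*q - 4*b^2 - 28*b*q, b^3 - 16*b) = b^2 - 4*b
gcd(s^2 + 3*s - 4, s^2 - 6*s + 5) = s - 1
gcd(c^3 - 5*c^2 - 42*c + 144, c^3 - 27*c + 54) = c^2 + 3*c - 18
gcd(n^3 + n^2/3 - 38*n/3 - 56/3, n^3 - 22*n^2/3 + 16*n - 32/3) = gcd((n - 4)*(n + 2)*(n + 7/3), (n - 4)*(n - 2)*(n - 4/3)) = n - 4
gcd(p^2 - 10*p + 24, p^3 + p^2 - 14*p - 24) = p - 4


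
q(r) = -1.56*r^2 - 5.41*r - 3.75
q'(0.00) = -5.41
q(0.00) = -3.75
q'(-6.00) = 13.31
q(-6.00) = -27.45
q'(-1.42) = -0.98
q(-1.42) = 0.79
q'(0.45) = -6.81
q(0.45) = -6.50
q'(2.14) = -12.09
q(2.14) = -22.47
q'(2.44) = -13.02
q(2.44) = -26.24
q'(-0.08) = -5.16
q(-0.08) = -3.33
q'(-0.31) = -4.44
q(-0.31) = -2.22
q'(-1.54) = -0.61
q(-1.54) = 0.88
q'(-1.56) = -0.54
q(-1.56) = 0.89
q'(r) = -3.12*r - 5.41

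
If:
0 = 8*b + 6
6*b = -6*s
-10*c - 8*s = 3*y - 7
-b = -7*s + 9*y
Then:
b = -3/4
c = -1/10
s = 3/4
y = 2/3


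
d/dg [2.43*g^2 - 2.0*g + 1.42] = 4.86*g - 2.0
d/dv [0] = 0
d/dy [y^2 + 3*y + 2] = 2*y + 3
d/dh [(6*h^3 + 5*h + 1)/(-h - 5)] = 6*(-2*h^3 - 15*h^2 - 4)/(h^2 + 10*h + 25)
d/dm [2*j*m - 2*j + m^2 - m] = 2*j + 2*m - 1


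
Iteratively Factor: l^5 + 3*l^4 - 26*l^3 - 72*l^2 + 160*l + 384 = (l + 4)*(l^4 - l^3 - 22*l^2 + 16*l + 96) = (l + 2)*(l + 4)*(l^3 - 3*l^2 - 16*l + 48) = (l - 3)*(l + 2)*(l + 4)*(l^2 - 16) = (l - 4)*(l - 3)*(l + 2)*(l + 4)*(l + 4)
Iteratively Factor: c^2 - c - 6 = (c - 3)*(c + 2)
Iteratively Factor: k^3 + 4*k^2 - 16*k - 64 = (k + 4)*(k^2 - 16) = (k + 4)^2*(k - 4)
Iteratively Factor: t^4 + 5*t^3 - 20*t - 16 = (t + 1)*(t^3 + 4*t^2 - 4*t - 16) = (t + 1)*(t + 4)*(t^2 - 4) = (t - 2)*(t + 1)*(t + 4)*(t + 2)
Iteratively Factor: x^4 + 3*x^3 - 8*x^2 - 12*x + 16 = (x - 2)*(x^3 + 5*x^2 + 2*x - 8) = (x - 2)*(x + 2)*(x^2 + 3*x - 4) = (x - 2)*(x - 1)*(x + 2)*(x + 4)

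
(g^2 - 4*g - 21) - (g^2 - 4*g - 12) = -9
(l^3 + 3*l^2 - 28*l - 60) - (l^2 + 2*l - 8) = l^3 + 2*l^2 - 30*l - 52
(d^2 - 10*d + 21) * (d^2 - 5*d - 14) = d^4 - 15*d^3 + 57*d^2 + 35*d - 294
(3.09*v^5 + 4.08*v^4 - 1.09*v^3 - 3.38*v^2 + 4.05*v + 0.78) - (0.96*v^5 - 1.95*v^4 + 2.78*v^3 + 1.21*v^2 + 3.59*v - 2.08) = 2.13*v^5 + 6.03*v^4 - 3.87*v^3 - 4.59*v^2 + 0.46*v + 2.86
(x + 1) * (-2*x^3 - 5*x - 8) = -2*x^4 - 2*x^3 - 5*x^2 - 13*x - 8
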